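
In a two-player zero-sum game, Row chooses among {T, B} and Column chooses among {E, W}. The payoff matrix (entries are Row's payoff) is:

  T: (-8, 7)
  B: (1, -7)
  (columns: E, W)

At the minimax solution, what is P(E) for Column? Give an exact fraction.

Row minima: T → -8, B → -7; maximin = -7.
Column maxima: E → 1, W → 7; minimax = 1.
-7 ≠ 1, so there is no saddle point; optimal play is mixed.
Let Row play T with probability p. Expected payoff against E: (-8)p + 1(1−p) = −9p + 1; against W: 7p + (-7)(1−p) = 14p − 7.
Setting these equal: −9p + 1 = 14p − 7 ⇒ −23p = -8 ⇒ p = 8/23, and the value is (-9)·(8/23) + 1 = -49/23.
For Column: with q = P(E), equating T's and B's payoffs gives −15q + 7 = 8q − 7 ⇒ q = 14/23.

14/23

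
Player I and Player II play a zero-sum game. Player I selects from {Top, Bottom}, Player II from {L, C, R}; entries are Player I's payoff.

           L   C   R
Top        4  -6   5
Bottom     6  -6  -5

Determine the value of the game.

Row minima: Top → -6, Bottom → -6; maximin = -6.
Column maxima: L → 6, C → -6, R → 5; minimax = -6.
Since maximin = minimax = -6, there is a saddle point and the value is -6.

-6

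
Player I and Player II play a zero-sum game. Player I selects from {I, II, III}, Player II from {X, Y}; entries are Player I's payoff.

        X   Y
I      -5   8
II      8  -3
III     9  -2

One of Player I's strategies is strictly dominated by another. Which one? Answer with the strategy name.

II

III gives a strictly higher payoff than II against every column: 9 > 8, -2 > -3.
So II is strictly dominated and Player I never plays it.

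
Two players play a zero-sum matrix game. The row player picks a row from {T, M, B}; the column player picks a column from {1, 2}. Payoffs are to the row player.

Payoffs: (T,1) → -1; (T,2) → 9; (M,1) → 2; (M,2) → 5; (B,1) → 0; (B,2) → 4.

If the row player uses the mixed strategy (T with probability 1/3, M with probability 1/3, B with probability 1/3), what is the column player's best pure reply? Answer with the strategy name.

1

If the column player plays 1, the row player's expected payoff is (1/3)·(-1) + (1/3)·2 + (1/3)·0 = 1/3.
If the column player plays 2, the row player's expected payoff is (1/3)·9 + (1/3)·5 + (1/3)·4 = 6.
The column player minimizes the row player's payoff; the smallest is 1/3, so the best response is 1.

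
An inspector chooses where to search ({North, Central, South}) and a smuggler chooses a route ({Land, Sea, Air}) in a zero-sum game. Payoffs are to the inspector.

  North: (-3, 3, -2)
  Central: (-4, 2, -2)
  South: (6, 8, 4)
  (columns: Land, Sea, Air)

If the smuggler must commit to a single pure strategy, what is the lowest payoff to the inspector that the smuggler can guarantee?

4

Column maxima: Land → 6, Sea → 8, Air → 4.
The smallest of these is 4.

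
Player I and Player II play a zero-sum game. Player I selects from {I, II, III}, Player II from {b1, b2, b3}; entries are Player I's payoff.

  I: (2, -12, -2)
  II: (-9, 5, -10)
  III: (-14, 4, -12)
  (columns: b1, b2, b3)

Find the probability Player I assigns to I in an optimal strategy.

Row minima: I → -12, II → -10, III → -14; maximin = -10.
Column maxima: b1 → 2, b2 → 5, b3 → -2; minimax = -2.
-10 ≠ -2, so there is no saddle point; optimal play is mixed.
III is strictly dominated by II, so Player I never plays it.
With III eliminated, b1 is strictly dominated by b3 (it gives Player I strictly more in every remaining row), so Player II never plays it.
On the remaining 2×2 (I, II vs b2, b3):
Let Player I play I with probability p. Expected payoff against b2: (-12)p + 5(1−p) = −17p + 5; against b3: (-2)p + (-10)(1−p) = 8p − 10.
Setting these equal: −17p + 5 = 8p − 10 ⇒ −25p = -15 ⇒ p = 3/5, and the value is (-17)·(3/5) + 5 = -26/5.
For Player II: with q = P(b2), equating I's and II's payoffs gives −10q − 2 = 15q − 10 ⇒ q = 8/25.

3/5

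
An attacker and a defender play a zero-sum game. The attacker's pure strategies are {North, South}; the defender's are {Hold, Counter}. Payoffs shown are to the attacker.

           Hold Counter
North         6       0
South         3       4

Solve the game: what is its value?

Row minima: North → 0, South → 3; maximin = 3.
Column maxima: Hold → 6, Counter → 4; minimax = 4.
3 ≠ 4, so there is no saddle point; optimal play is mixed.
Let the attacker play North with probability p. Expected payoff against Hold: 6p + 3(1−p) = 3p + 3; against Counter: 0p + 4(1−p) = −4p + 4.
Setting these equal: 3p + 3 = −4p + 4 ⇒ 7p = 1 ⇒ p = 1/7, and the value is (3)·(1/7) + 3 = 24/7.
For the defender: with q = P(Hold), equating North's and South's payoffs gives 6q = −q + 4 ⇒ q = 4/7.

24/7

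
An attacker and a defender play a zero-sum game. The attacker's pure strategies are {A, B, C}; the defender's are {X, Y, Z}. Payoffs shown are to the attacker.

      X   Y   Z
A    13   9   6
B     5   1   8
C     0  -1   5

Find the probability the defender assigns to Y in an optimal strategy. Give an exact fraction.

1/5

Row minima: A → 6, B → 1, C → -1; maximin = 6.
Column maxima: X → 13, Y → 9, Z → 8; minimax = 8.
6 ≠ 8, so there is no saddle point; optimal play is mixed.
C is strictly dominated by A, so the attacker never plays it.
X is strictly dominated by Y (it gives the attacker strictly more in every row), so the defender never plays it.
On the remaining 2×2 (A, B vs Y, Z):
Let the attacker play A with probability p. Expected payoff against Y: 9p + 1(1−p) = 8p + 1; against Z: 6p + 8(1−p) = −2p + 8.
Setting these equal: 8p + 1 = −2p + 8 ⇒ 10p = 7 ⇒ p = 7/10, and the value is (8)·(7/10) + 1 = 33/5.
For the defender: with q = P(Y), equating A's and B's payoffs gives 3q + 6 = −7q + 8 ⇒ q = 1/5.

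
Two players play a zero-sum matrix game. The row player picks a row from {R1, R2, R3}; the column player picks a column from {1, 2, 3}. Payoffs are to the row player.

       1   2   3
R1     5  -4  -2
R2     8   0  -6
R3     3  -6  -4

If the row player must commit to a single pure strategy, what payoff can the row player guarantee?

-4

Row minima: R1 → -4, R2 → -6, R3 → -6.
The best of these is -4.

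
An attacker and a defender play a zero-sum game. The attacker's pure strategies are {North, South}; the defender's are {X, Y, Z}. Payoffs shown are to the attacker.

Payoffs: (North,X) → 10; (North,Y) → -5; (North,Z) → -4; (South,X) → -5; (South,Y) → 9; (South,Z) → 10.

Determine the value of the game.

Row minima: North → -5, South → -5; maximin = -5.
Column maxima: X → 10, Y → 9, Z → 10; minimax = 9.
-5 ≠ 9, so there is no saddle point; optimal play is mixed.
Z is strictly dominated by Y (it gives the attacker strictly more in every row), so the defender never plays it.
On the remaining 2×2 (North, South vs X, Y):
Let the attacker play North with probability p. Expected payoff against X: 10p + (-5)(1−p) = 15p − 5; against Y: (-5)p + 9(1−p) = −14p + 9.
Setting these equal: 15p − 5 = −14p + 9 ⇒ 29p = 14 ⇒ p = 14/29, and the value is (15)·(14/29) − 5 = 65/29.
For the defender: with q = P(X), equating North's and South's payoffs gives 15q − 5 = −14q + 9 ⇒ q = 14/29.

65/29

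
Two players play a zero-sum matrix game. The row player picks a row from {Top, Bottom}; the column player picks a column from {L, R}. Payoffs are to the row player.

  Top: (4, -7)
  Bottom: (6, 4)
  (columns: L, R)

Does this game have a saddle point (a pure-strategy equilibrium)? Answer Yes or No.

Row minima: Top → -7, Bottom → 4; maximin = 4.
Column maxima: L → 6, R → 4; minimax = 4.
maximin = minimax = 4, so a saddle point exists.

Yes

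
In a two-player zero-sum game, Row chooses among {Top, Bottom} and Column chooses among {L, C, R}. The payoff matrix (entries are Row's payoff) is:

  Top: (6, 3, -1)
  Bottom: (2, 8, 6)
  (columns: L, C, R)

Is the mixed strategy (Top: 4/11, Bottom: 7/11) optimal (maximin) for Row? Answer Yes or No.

Against L this mix gives (4/11)·6 + (7/11)·2 = 38/11.
Against C this mix gives (4/11)·3 + (7/11)·8 = 68/11.
Against R this mix gives (4/11)·(-1) + (7/11)·6 = 38/11.
All of Column's active replies (L, R) yield 38/11, and no column does worse for Row. The mix makes Column indifferent and guarantees 38/11, so it is optimal.

Yes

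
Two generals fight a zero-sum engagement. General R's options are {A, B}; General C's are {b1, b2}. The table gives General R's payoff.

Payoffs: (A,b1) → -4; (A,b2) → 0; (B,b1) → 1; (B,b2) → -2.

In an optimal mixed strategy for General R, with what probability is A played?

Row minima: A → -4, B → -2; maximin = -2.
Column maxima: b1 → 1, b2 → 0; minimax = 0.
-2 ≠ 0, so there is no saddle point; optimal play is mixed.
Let General R play A with probability p. Expected payoff against b1: (-4)p + 1(1−p) = −5p + 1; against b2: 0p + (-2)(1−p) = 2p − 2.
Setting these equal: −5p + 1 = 2p − 2 ⇒ −7p = -3 ⇒ p = 3/7, and the value is (-5)·(3/7) + 1 = -8/7.
For General C: with q = P(b1), equating A's and B's payoffs gives −4q = 3q − 2 ⇒ q = 2/7.

3/7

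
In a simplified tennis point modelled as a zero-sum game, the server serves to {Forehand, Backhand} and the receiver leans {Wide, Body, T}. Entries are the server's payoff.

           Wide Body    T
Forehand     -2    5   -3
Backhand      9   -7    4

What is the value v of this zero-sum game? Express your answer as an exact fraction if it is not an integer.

Row minima: Forehand → -3, Backhand → -7; maximin = -3.
Column maxima: Wide → 9, Body → 5, T → 4; minimax = 4.
-3 ≠ 4, so there is no saddle point; optimal play is mixed.
Wide is strictly dominated by T (it gives the server strictly more in every row), so the receiver never plays it.
On the remaining 2×2 (Forehand, Backhand vs Body, T):
Let the server play Forehand with probability p. Expected payoff against Body: 5p + (-7)(1−p) = 12p − 7; against T: (-3)p + 4(1−p) = −7p + 4.
Setting these equal: 12p − 7 = −7p + 4 ⇒ 19p = 11 ⇒ p = 11/19, and the value is (12)·(11/19) − 7 = -1/19.
For the receiver: with q = P(Body), equating Forehand's and Backhand's payoffs gives 8q − 3 = −11q + 4 ⇒ q = 7/19.

-1/19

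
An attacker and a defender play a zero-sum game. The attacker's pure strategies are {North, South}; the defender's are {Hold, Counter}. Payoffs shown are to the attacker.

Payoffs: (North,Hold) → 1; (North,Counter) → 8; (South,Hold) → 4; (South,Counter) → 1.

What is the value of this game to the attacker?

31/10

Row minima: North → 1, South → 1; maximin = 1.
Column maxima: Hold → 4, Counter → 8; minimax = 4.
1 ≠ 4, so there is no saddle point; optimal play is mixed.
Let the attacker play North with probability p. Expected payoff against Hold: 1p + 4(1−p) = −3p + 4; against Counter: 8p + 1(1−p) = 7p + 1.
Setting these equal: −3p + 4 = 7p + 1 ⇒ −10p = -3 ⇒ p = 3/10, and the value is (-3)·(3/10) + 4 = 31/10.
For the defender: with q = P(Hold), equating North's and South's payoffs gives −7q + 8 = 3q + 1 ⇒ q = 7/10.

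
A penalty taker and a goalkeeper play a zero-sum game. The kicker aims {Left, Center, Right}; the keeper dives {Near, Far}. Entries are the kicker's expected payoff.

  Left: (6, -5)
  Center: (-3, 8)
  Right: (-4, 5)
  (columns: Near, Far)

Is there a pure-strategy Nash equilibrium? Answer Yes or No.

No

Row minima: Left → -5, Center → -3, Right → -4; maximin = -3.
Column maxima: Near → 6, Far → 8; minimax = 6.
-3 ≠ 6, so no pure-strategy equilibrium exists.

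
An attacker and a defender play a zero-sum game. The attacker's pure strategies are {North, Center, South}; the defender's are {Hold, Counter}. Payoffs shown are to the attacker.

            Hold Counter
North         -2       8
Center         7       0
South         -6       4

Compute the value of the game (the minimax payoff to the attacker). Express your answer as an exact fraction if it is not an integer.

Row minima: North → -2, Center → 0, South → -6; maximin = 0.
Column maxima: Hold → 7, Counter → 8; minimax = 7.
0 ≠ 7, so there is no saddle point; optimal play is mixed.
South is strictly dominated by North, so the attacker never plays it.
On the remaining 2×2 (North, Center vs Hold, Counter):
Let the attacker play North with probability p. Expected payoff against Hold: (-2)p + 7(1−p) = −9p + 7; against Counter: 8p + 0(1−p) = 8p.
Setting these equal: −9p + 7 = 8p ⇒ −17p = -7 ⇒ p = 7/17, and the value is (-9)·(7/17) + 7 = 56/17.
For the defender: with q = P(Hold), equating North's and Center's payoffs gives −10q + 8 = 7q ⇒ q = 8/17.

56/17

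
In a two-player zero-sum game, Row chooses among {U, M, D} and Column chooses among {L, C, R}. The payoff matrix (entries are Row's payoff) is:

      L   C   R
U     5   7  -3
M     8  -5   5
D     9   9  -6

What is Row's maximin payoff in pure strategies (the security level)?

Row minima: U → -3, M → -5, D → -6.
The best of these is -3.

-3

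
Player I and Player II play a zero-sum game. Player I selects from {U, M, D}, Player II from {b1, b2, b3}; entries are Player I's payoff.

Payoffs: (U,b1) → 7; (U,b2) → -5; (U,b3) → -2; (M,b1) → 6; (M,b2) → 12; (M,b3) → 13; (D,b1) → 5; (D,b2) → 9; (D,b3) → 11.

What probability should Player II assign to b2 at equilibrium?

Row minima: U → -5, M → 6, D → 5; maximin = 6.
Column maxima: b1 → 7, b2 → 12, b3 → 13; minimax = 7.
6 ≠ 7, so there is no saddle point; optimal play is mixed.
D is strictly dominated by M, so Player I never plays it.
b3 is strictly dominated by b2 (it gives Player I strictly more in every row), so Player II never plays it.
On the remaining 2×2 (U, M vs b1, b2):
Let Player I play U with probability p. Expected payoff against b1: 7p + 6(1−p) = p + 6; against b2: (-5)p + 12(1−p) = −17p + 12.
Setting these equal: p + 6 = −17p + 12 ⇒ 18p = 6 ⇒ p = 1/3, and the value is (1)·(1/3) + 6 = 19/3.
For Player II: with q = P(b1), equating U's and M's payoffs gives 12q − 5 = −6q + 12 ⇒ q = 17/18.

1/18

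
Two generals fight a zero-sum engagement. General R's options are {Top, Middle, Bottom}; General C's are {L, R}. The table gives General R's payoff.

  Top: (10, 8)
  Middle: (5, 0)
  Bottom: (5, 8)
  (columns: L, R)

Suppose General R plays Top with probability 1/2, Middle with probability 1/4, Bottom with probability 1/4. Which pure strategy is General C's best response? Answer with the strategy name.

R

If General C plays L, General R's expected payoff is (1/2)·10 + (1/4)·5 + (1/4)·5 = 15/2.
If General C plays R, General R's expected payoff is (1/2)·8 + (1/4)·0 + (1/4)·8 = 6.
General C minimizes General R's payoff; the smallest is 6, so the best response is R.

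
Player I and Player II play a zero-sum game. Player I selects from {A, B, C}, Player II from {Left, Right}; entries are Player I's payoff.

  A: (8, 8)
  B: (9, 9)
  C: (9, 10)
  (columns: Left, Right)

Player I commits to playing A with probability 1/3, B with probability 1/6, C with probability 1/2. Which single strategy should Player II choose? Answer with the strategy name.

Left

If Player II plays Left, Player I's expected payoff is (1/3)·8 + (1/6)·9 + (1/2)·9 = 26/3.
If Player II plays Right, Player I's expected payoff is (1/3)·8 + (1/6)·9 + (1/2)·10 = 55/6.
Player II minimizes Player I's payoff; the smallest is 26/3, so the best response is Left.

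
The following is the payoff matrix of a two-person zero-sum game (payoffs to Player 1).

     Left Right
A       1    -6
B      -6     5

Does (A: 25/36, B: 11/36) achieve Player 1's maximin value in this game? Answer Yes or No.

No

Against Left this mix gives (25/36)·1 + (11/36)·(-6) = -41/36.
Against Right this mix gives (25/36)·(-6) + (11/36)·5 = -95/36.
Player 2 will play Right, holding Player 1 to -95/36. Shifting weight toward the row that does better against Right would raise this floor (the equalizing mix achieves -31/18 against both Right and Left), so the proposed strategy is not optimal.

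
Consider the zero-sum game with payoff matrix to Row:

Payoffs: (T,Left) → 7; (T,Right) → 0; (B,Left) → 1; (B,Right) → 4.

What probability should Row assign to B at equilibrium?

Row minima: T → 0, B → 1; maximin = 1.
Column maxima: Left → 7, Right → 4; minimax = 4.
1 ≠ 4, so there is no saddle point; optimal play is mixed.
Let Row play T with probability p. Expected payoff against Left: 7p + 1(1−p) = 6p + 1; against Right: 0p + 4(1−p) = −4p + 4.
Setting these equal: 6p + 1 = −4p + 4 ⇒ 10p = 3 ⇒ p = 3/10, and the value is (6)·(3/10) + 1 = 14/5.
For Column: with q = P(Left), equating T's and B's payoffs gives 7q = −3q + 4 ⇒ q = 2/5.

7/10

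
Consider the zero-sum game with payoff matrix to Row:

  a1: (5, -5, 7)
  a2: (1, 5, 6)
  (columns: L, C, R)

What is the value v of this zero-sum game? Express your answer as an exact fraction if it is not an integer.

Row minima: a1 → -5, a2 → 1; maximin = 1.
Column maxima: L → 5, C → 5, R → 7; minimax = 5.
1 ≠ 5, so there is no saddle point; optimal play is mixed.
R is strictly dominated by L (it gives Row strictly more in every row), so Column never plays it.
On the remaining 2×2 (a1, a2 vs L, C):
Let Row play a1 with probability p. Expected payoff against L: 5p + 1(1−p) = 4p + 1; against C: (-5)p + 5(1−p) = −10p + 5.
Setting these equal: 4p + 1 = −10p + 5 ⇒ 14p = 4 ⇒ p = 2/7, and the value is (4)·(2/7) + 1 = 15/7.
For Column: with q = P(L), equating a1's and a2's payoffs gives 10q − 5 = −4q + 5 ⇒ q = 5/7.

15/7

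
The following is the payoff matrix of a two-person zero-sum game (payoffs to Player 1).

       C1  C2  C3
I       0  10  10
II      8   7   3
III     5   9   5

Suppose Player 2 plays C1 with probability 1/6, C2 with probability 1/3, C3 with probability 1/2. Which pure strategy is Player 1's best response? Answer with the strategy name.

Expected payoff of I: (1/6)·0 + (1/3)·10 + (1/2)·10 = 25/3.
Expected payoff of II: (1/6)·8 + (1/3)·7 + (1/2)·3 = 31/6.
Expected payoff of III: (1/6)·5 + (1/3)·9 + (1/2)·5 = 19/3.
The largest is 25/3, so Player 1's best response is I.

I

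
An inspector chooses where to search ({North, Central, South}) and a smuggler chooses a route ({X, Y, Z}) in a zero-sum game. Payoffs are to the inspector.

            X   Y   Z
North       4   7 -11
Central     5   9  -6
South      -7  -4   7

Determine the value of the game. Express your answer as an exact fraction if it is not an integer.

Row minima: North → -11, Central → -6, South → -7; maximin = -6.
Column maxima: X → 5, Y → 9, Z → 7; minimax = 5.
-6 ≠ 5, so there is no saddle point; optimal play is mixed.
North is strictly dominated by Central, so the inspector never plays it.
Y is strictly dominated by X (it gives the inspector strictly more in every row), so the smuggler never plays it.
On the remaining 2×2 (Central, South vs X, Z):
Let the inspector play Central with probability p. Expected payoff against X: 5p + (-7)(1−p) = 12p − 7; against Z: (-6)p + 7(1−p) = −13p + 7.
Setting these equal: 12p − 7 = −13p + 7 ⇒ 25p = 14 ⇒ p = 14/25, and the value is (12)·(14/25) − 7 = -7/25.
For the smuggler: with q = P(X), equating Central's and South's payoffs gives 11q − 6 = −14q + 7 ⇒ q = 13/25.

-7/25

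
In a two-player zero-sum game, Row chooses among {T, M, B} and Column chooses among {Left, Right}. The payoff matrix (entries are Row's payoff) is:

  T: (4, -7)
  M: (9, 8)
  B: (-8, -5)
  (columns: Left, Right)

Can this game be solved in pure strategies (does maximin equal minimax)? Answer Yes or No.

Row minima: T → -7, M → 8, B → -8; maximin = 8.
Column maxima: Left → 9, Right → 8; minimax = 8.
maximin = minimax = 8, so a saddle point exists.

Yes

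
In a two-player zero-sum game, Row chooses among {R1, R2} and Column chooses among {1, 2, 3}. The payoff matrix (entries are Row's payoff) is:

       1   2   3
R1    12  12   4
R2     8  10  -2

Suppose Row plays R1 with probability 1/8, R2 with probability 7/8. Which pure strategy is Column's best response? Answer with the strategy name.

3

If Column plays 1, Row's expected payoff is (1/8)·12 + (7/8)·8 = 17/2.
If Column plays 2, Row's expected payoff is (1/8)·12 + (7/8)·10 = 41/4.
If Column plays 3, Row's expected payoff is (1/8)·4 + (7/8)·(-2) = -5/4.
Column minimizes Row's payoff; the smallest is -5/4, so the best response is 3.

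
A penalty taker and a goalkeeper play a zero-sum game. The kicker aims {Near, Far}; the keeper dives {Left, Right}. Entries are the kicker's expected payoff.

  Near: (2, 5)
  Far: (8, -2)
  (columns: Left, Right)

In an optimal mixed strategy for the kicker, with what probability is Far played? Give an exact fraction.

3/13

Row minima: Near → 2, Far → -2; maximin = 2.
Column maxima: Left → 8, Right → 5; minimax = 5.
2 ≠ 5, so there is no saddle point; optimal play is mixed.
Let the kicker play Near with probability p. Expected payoff against Left: 2p + 8(1−p) = −6p + 8; against Right: 5p + (-2)(1−p) = 7p − 2.
Setting these equal: −6p + 8 = 7p − 2 ⇒ −13p = -10 ⇒ p = 10/13, and the value is (-6)·(10/13) + 8 = 44/13.
For the keeper: with q = P(Left), equating Near's and Far's payoffs gives −3q + 5 = 10q − 2 ⇒ q = 7/13.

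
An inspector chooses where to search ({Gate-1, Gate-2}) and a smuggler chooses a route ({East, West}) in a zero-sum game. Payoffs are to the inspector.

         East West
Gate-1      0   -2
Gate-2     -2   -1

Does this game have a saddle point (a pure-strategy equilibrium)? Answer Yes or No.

Row minima: Gate-1 → -2, Gate-2 → -2; maximin = -2.
Column maxima: East → 0, West → -1; minimax = -1.
-2 ≠ -1, so no pure-strategy equilibrium exists.

No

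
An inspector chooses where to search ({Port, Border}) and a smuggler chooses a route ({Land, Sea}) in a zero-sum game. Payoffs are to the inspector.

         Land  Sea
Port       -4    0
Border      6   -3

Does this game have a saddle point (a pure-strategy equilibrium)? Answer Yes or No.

Row minima: Port → -4, Border → -3; maximin = -3.
Column maxima: Land → 6, Sea → 0; minimax = 0.
-3 ≠ 0, so no pure-strategy equilibrium exists.

No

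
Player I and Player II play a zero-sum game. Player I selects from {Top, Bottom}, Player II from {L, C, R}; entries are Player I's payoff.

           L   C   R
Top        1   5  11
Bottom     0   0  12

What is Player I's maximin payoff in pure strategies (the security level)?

Row minima: Top → 1, Bottom → 0.
The best of these is 1.

1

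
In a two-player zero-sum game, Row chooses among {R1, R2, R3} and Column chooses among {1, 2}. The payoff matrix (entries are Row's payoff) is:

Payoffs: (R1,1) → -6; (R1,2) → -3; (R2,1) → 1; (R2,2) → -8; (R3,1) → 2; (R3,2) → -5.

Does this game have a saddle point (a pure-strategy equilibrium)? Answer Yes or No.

No

Row minima: R1 → -6, R2 → -8, R3 → -5; maximin = -5.
Column maxima: 1 → 2, 2 → -3; minimax = -3.
-5 ≠ -3, so no pure-strategy equilibrium exists.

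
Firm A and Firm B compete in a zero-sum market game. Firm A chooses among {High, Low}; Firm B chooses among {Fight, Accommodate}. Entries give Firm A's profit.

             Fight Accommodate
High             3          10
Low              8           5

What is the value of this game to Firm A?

Row minima: High → 3, Low → 5; maximin = 5.
Column maxima: Fight → 8, Accommodate → 10; minimax = 8.
5 ≠ 8, so there is no saddle point; optimal play is mixed.
Let Firm A play High with probability p. Expected payoff against Fight: 3p + 8(1−p) = −5p + 8; against Accommodate: 10p + 5(1−p) = 5p + 5.
Setting these equal: −5p + 8 = 5p + 5 ⇒ −10p = -3 ⇒ p = 3/10, and the value is (-5)·(3/10) + 8 = 13/2.
For Firm B: with q = P(Fight), equating High's and Low's payoffs gives −7q + 10 = 3q + 5 ⇒ q = 1/2.

13/2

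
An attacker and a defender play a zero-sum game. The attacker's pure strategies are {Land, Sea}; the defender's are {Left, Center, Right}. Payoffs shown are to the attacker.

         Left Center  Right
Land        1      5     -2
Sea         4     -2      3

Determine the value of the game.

Row minima: Land → -2, Sea → -2; maximin = -2.
Column maxima: Left → 4, Center → 5, Right → 3; minimax = 3.
-2 ≠ 3, so there is no saddle point; optimal play is mixed.
Left is strictly dominated by Right (it gives the attacker strictly more in every row), so the defender never plays it.
On the remaining 2×2 (Land, Sea vs Center, Right):
Let the attacker play Land with probability p. Expected payoff against Center: 5p + (-2)(1−p) = 7p − 2; against Right: (-2)p + 3(1−p) = −5p + 3.
Setting these equal: 7p − 2 = −5p + 3 ⇒ 12p = 5 ⇒ p = 5/12, and the value is (7)·(5/12) − 2 = 11/12.
For the defender: with q = P(Center), equating Land's and Sea's payoffs gives 7q − 2 = −5q + 3 ⇒ q = 5/12.

11/12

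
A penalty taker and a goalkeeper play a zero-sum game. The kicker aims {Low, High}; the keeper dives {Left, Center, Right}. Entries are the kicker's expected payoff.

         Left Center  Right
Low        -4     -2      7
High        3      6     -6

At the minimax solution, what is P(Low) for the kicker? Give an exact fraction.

Row minima: Low → -4, High → -6; maximin = -4.
Column maxima: Left → 3, Center → 6, Right → 7; minimax = 3.
-4 ≠ 3, so there is no saddle point; optimal play is mixed.
Center is strictly dominated by Left (it gives the kicker strictly more in every row), so the keeper never plays it.
On the remaining 2×2 (Low, High vs Left, Right):
Let the kicker play Low with probability p. Expected payoff against Left: (-4)p + 3(1−p) = −7p + 3; against Right: 7p + (-6)(1−p) = 13p − 6.
Setting these equal: −7p + 3 = 13p − 6 ⇒ −20p = -9 ⇒ p = 9/20, and the value is (-7)·(9/20) + 3 = -3/20.
For the keeper: with q = P(Left), equating Low's and High's payoffs gives −11q + 7 = 9q − 6 ⇒ q = 13/20.

9/20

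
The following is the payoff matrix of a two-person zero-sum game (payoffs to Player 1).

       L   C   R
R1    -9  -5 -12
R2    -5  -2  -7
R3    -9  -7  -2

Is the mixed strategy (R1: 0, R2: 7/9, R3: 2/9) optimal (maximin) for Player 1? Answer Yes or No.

Against L this mix gives (7/9)·(-5) + (2/9)·(-9) = -53/9.
Against C this mix gives (7/9)·(-2) + (2/9)·(-7) = -28/9.
Against R this mix gives (7/9)·(-7) + (2/9)·(-2) = -53/9.
All of Player 2's active replies (L, R) yield -53/9, and no column does worse for Player 1. The mix makes Player 2 indifferent and guarantees -53/9, so it is optimal.

Yes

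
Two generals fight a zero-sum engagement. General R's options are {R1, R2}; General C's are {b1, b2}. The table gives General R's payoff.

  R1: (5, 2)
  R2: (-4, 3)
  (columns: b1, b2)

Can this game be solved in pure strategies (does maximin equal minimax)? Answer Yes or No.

No

Row minima: R1 → 2, R2 → -4; maximin = 2.
Column maxima: b1 → 5, b2 → 3; minimax = 3.
2 ≠ 3, so no pure-strategy equilibrium exists.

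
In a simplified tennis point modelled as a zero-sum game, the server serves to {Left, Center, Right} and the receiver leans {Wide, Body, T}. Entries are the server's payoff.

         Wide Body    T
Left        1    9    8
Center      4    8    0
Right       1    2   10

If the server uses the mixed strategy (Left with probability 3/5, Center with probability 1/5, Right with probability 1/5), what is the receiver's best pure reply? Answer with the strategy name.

Wide

If the receiver plays Wide, the server's expected payoff is (3/5)·1 + (1/5)·4 + (1/5)·1 = 8/5.
If the receiver plays Body, the server's expected payoff is (3/5)·9 + (1/5)·8 + (1/5)·2 = 37/5.
If the receiver plays T, the server's expected payoff is (3/5)·8 + (1/5)·0 + (1/5)·10 = 34/5.
The receiver minimizes the server's payoff; the smallest is 8/5, so the best response is Wide.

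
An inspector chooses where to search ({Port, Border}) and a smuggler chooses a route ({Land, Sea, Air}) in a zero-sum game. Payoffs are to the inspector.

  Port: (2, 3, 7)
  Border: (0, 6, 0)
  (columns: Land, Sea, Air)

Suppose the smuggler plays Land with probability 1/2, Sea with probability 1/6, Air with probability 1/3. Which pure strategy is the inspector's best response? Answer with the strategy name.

Port

Expected payoff of Port: (1/2)·2 + (1/6)·3 + (1/3)·7 = 23/6.
Expected payoff of Border: (1/2)·0 + (1/6)·6 + (1/3)·0 = 1.
The largest is 23/6, so the inspector's best response is Port.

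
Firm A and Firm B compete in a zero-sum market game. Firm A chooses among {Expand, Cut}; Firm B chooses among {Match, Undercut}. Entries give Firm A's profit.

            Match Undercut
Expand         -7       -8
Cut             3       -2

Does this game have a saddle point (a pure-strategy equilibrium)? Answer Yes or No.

Row minima: Expand → -8, Cut → -2; maximin = -2.
Column maxima: Match → 3, Undercut → -2; minimax = -2.
maximin = minimax = -2, so a saddle point exists.

Yes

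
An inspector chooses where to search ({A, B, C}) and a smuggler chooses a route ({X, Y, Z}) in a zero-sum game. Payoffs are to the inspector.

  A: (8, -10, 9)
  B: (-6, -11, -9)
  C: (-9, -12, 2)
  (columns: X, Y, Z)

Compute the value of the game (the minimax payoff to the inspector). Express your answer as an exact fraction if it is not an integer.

-10

Row minima: A → -10, B → -11, C → -12; maximin = -10.
Column maxima: X → 8, Y → -10, Z → 9; minimax = -10.
Since maximin = minimax = -10, there is a saddle point and the value is -10.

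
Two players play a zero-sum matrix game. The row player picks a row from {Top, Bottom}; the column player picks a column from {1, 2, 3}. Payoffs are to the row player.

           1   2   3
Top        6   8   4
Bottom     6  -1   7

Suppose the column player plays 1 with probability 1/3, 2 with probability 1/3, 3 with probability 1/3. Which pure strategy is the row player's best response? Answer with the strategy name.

Expected payoff of Top: (1/3)·6 + (1/3)·8 + (1/3)·4 = 6.
Expected payoff of Bottom: (1/3)·6 + (1/3)·(-1) + (1/3)·7 = 4.
The largest is 6, so the row player's best response is Top.

Top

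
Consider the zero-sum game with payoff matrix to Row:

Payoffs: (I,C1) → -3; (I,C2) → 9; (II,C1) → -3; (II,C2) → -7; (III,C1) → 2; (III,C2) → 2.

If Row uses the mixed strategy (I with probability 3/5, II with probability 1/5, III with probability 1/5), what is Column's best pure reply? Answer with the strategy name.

C1

If Column plays C1, Row's expected payoff is (3/5)·(-3) + (1/5)·(-3) + (1/5)·2 = -2.
If Column plays C2, Row's expected payoff is (3/5)·9 + (1/5)·(-7) + (1/5)·2 = 22/5.
Column minimizes Row's payoff; the smallest is -2, so the best response is C1.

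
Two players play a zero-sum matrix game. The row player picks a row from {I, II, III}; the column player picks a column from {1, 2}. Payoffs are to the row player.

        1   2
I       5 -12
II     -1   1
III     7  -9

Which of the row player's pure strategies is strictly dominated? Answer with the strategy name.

III gives a strictly higher payoff than I against every column: 7 > 5, -9 > -12.
So I is strictly dominated and the row player never plays it.

I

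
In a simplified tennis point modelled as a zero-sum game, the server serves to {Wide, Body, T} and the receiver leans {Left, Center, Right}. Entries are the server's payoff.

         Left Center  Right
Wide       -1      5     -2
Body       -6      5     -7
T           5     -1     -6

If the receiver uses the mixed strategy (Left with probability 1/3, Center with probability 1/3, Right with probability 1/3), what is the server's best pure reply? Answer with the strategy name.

Expected payoff of Wide: (1/3)·(-1) + (1/3)·5 + (1/3)·(-2) = 2/3.
Expected payoff of Body: (1/3)·(-6) + (1/3)·5 + (1/3)·(-7) = -8/3.
Expected payoff of T: (1/3)·5 + (1/3)·(-1) + (1/3)·(-6) = -2/3.
The largest is 2/3, so the server's best response is Wide.

Wide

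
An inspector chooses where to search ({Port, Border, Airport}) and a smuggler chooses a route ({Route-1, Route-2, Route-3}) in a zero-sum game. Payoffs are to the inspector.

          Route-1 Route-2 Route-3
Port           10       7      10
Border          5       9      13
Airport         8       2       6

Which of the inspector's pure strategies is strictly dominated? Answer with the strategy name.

Airport

Port gives a strictly higher payoff than Airport against every column: 10 > 8, 7 > 2, 10 > 6.
So Airport is strictly dominated and the inspector never plays it.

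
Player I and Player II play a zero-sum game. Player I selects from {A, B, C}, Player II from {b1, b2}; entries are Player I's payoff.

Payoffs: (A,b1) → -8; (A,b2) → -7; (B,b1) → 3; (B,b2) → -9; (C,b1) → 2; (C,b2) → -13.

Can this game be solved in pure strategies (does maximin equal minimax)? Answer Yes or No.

Row minima: A → -8, B → -9, C → -13; maximin = -8.
Column maxima: b1 → 3, b2 → -7; minimax = -7.
-8 ≠ -7, so no pure-strategy equilibrium exists.

No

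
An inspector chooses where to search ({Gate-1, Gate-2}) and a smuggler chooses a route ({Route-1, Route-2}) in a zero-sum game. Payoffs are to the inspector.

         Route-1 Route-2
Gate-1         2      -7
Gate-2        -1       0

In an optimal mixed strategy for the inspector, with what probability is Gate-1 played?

1/10

Row minima: Gate-1 → -7, Gate-2 → -1; maximin = -1.
Column maxima: Route-1 → 2, Route-2 → 0; minimax = 0.
-1 ≠ 0, so there is no saddle point; optimal play is mixed.
Let the inspector play Gate-1 with probability p. Expected payoff against Route-1: 2p + (-1)(1−p) = 3p − 1; against Route-2: (-7)p + 0(1−p) = −7p.
Setting these equal: 3p − 1 = −7p ⇒ 10p = 1 ⇒ p = 1/10, and the value is (3)·(1/10) − 1 = -7/10.
For the smuggler: with q = P(Route-1), equating Gate-1's and Gate-2's payoffs gives 9q − 7 = −q ⇒ q = 7/10.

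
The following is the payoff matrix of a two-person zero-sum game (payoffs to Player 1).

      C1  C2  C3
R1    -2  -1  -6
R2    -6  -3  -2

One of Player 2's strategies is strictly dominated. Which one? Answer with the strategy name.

C1 holds Player 1's payoff strictly below C2 in every row: -2 < -1, -6 < -3.
So C2 is strictly dominated for Player 2.

C2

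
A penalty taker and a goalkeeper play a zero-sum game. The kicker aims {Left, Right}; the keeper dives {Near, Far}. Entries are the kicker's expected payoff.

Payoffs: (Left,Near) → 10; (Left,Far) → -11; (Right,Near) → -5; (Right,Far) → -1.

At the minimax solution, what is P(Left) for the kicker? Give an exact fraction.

4/25

Row minima: Left → -11, Right → -5; maximin = -5.
Column maxima: Near → 10, Far → -1; minimax = -1.
-5 ≠ -1, so there is no saddle point; optimal play is mixed.
Let the kicker play Left with probability p. Expected payoff against Near: 10p + (-5)(1−p) = 15p − 5; against Far: (-11)p + (-1)(1−p) = −10p − 1.
Setting these equal: 15p − 5 = −10p − 1 ⇒ 25p = 4 ⇒ p = 4/25, and the value is (15)·(4/25) − 5 = -13/5.
For the keeper: with q = P(Near), equating Left's and Right's payoffs gives 21q − 11 = −4q − 1 ⇒ q = 2/5.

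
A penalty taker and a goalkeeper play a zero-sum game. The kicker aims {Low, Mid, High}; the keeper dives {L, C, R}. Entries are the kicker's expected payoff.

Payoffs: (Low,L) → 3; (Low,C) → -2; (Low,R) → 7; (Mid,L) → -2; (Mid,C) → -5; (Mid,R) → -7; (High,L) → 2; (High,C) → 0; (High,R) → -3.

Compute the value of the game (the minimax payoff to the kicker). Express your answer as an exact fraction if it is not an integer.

Row minima: Low → -2, Mid → -7, High → -3; maximin = -2.
Column maxima: L → 3, C → 0, R → 7; minimax = 0.
-2 ≠ 0, so there is no saddle point; optimal play is mixed.
Mid is strictly dominated by Low, so the kicker never plays it.
L is strictly dominated by C (it gives the kicker strictly more in every row), so the keeper never plays it.
On the remaining 2×2 (Low, High vs C, R):
Let the kicker play Low with probability p. Expected payoff against C: (-2)p + 0(1−p) = −2p; against R: 7p + (-3)(1−p) = 10p − 3.
Setting these equal: −2p = 10p − 3 ⇒ −12p = -3 ⇒ p = 1/4, and the value is (-2)·(1/4) = -1/2.
For the keeper: with q = P(C), equating Low's and High's payoffs gives −9q + 7 = 3q − 3 ⇒ q = 5/6.

-1/2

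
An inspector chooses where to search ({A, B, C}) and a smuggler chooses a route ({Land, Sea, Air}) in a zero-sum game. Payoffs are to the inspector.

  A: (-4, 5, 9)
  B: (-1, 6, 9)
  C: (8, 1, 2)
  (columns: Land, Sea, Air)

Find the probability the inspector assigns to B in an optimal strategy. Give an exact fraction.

Row minima: A → -4, B → -1, C → 1; maximin = 1.
Column maxima: Land → 8, Sea → 6, Air → 9; minimax = 6.
1 ≠ 6, so there is no saddle point; optimal play is mixed.
Air is strictly dominated by Sea (it gives the inspector strictly more in every row), so the smuggler never plays it.
With Air eliminated, A is strictly dominated by B (B gives the inspector strictly more in every remaining column), so the inspector never plays it.
On the remaining 2×2 (B, C vs Land, Sea):
Let the inspector play B with probability p. Expected payoff against Land: (-1)p + 8(1−p) = −9p + 8; against Sea: 6p + 1(1−p) = 5p + 1.
Setting these equal: −9p + 8 = 5p + 1 ⇒ −14p = -7 ⇒ p = 1/2, and the value is (-9)·(1/2) + 8 = 7/2.
For the smuggler: with q = P(Land), equating B's and C's payoffs gives −7q + 6 = 7q + 1 ⇒ q = 5/14.

1/2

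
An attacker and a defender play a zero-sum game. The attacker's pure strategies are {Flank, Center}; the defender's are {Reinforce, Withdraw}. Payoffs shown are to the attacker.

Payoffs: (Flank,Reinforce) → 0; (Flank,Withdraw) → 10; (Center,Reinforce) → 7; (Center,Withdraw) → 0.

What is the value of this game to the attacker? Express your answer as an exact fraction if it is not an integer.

70/17

Row minima: Flank → 0, Center → 0; maximin = 0.
Column maxima: Reinforce → 7, Withdraw → 10; minimax = 7.
0 ≠ 7, so there is no saddle point; optimal play is mixed.
Let the attacker play Flank with probability p. Expected payoff against Reinforce: 0p + 7(1−p) = −7p + 7; against Withdraw: 10p + 0(1−p) = 10p.
Setting these equal: −7p + 7 = 10p ⇒ −17p = -7 ⇒ p = 7/17, and the value is (-7)·(7/17) + 7 = 70/17.
For the defender: with q = P(Reinforce), equating Flank's and Center's payoffs gives −10q + 10 = 7q ⇒ q = 10/17.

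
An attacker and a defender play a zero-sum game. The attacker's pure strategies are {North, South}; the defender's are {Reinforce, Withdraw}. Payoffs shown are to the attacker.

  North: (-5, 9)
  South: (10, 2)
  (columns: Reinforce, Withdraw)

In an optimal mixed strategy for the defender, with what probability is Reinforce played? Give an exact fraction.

Row minima: North → -5, South → 2; maximin = 2.
Column maxima: Reinforce → 10, Withdraw → 9; minimax = 9.
2 ≠ 9, so there is no saddle point; optimal play is mixed.
Let the attacker play North with probability p. Expected payoff against Reinforce: (-5)p + 10(1−p) = −15p + 10; against Withdraw: 9p + 2(1−p) = 7p + 2.
Setting these equal: −15p + 10 = 7p + 2 ⇒ −22p = -8 ⇒ p = 4/11, and the value is (-15)·(4/11) + 10 = 50/11.
For the defender: with q = P(Reinforce), equating North's and South's payoffs gives −14q + 9 = 8q + 2 ⇒ q = 7/22.

7/22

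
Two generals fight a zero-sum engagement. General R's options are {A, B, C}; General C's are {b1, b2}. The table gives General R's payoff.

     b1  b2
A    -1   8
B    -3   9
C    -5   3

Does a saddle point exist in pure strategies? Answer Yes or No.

Yes

Row minima: A → -1, B → -3, C → -5; maximin = -1.
Column maxima: b1 → -1, b2 → 9; minimax = -1.
maximin = minimax = -1, so a saddle point exists.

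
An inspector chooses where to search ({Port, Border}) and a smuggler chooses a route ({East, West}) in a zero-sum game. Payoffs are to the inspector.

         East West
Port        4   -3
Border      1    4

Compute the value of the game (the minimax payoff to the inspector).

19/10

Row minima: Port → -3, Border → 1; maximin = 1.
Column maxima: East → 4, West → 4; minimax = 4.
1 ≠ 4, so there is no saddle point; optimal play is mixed.
Let the inspector play Port with probability p. Expected payoff against East: 4p + 1(1−p) = 3p + 1; against West: (-3)p + 4(1−p) = −7p + 4.
Setting these equal: 3p + 1 = −7p + 4 ⇒ 10p = 3 ⇒ p = 3/10, and the value is (3)·(3/10) + 1 = 19/10.
For the smuggler: with q = P(East), equating Port's and Border's payoffs gives 7q − 3 = −3q + 4 ⇒ q = 7/10.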